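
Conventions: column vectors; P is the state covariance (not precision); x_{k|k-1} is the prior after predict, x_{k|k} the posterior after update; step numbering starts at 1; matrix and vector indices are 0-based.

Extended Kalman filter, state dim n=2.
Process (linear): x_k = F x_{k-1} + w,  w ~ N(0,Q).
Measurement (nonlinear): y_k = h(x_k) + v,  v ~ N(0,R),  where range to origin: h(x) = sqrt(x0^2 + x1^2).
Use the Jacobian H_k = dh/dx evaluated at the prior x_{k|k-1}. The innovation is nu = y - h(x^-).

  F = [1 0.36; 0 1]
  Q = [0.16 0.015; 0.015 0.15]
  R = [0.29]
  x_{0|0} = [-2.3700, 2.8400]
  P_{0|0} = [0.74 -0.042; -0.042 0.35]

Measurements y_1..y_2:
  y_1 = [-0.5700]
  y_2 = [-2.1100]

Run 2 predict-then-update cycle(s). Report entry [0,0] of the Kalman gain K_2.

step 1: x^-=[-1.3476, 2.8400]  P^-=[0.9151 0.0990; 0.0990 0.5000]  H_jac=[-0.4287 0.9035]  S=[0.7896]  K=[-0.3836; 0.5183]  nu=[-3.7135]  x^+=[0.0768, 0.9151]  P^+=[0.7990 0.2560; 0.2560 0.2879]
step 2: x^-=[0.4062, 0.9151]  P^-=[1.1806 0.3746; 0.3746 0.4379]  H_jac=[0.4057 0.9140]  S=[1.1279]  K=[0.7282; 0.4896]  nu=[-3.1112]  x^+=[-1.8594, -0.6080]  P^+=[0.5824 -0.0275; -0.0275 0.1675]

K[0,0] = 0.7282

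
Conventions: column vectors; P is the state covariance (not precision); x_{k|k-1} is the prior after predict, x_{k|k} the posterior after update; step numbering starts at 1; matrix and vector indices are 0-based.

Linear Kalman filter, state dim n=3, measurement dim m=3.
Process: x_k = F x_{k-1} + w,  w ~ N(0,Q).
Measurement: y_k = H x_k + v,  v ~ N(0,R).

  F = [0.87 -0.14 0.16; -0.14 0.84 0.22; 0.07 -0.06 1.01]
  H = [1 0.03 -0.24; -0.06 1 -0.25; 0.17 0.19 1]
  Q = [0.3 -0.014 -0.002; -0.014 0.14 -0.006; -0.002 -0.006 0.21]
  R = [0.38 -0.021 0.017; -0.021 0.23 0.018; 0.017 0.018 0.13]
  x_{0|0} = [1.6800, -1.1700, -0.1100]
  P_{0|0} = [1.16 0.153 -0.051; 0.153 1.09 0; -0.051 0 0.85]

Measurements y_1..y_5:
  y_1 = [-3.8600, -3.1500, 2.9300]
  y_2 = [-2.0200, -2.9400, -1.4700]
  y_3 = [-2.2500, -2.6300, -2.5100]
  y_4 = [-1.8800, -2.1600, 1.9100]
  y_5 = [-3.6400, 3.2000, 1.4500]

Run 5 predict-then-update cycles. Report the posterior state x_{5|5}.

x_post = [-2.3258, 1.2949, 1.3464]

step 1: x^-=[1.6078, -1.2422, 0.0767]  P^-=[1.1697 -0.1474 0.1603; -0.1474 0.9401 0.1333; 0.1603 0.1333 1.0782]  S=[1.5249 -0.2161 0.0854; -0.2161 1.1976 0.0023; 0.0854 0.0023 1.3716]  K=[0.7156 -0.0863 0.1970; -0.0025 0.7637 0.2080; -0.1294 -0.1468 0.8327]  nu=[-5.4121, -1.7922, 2.8160]  x^+=[-1.5558, -2.0115, 3.3849]  P^+=[0.2758 -0.0167 -0.0075; -0.0167 0.1808 0.0092; -0.0075 0.0092 0.1029]
step 2: x^-=[-0.5303, -0.7272, 3.4305]  P^-=[0.5165 -0.0780 0.0259; -0.0780 0.2857 0.0126; 0.0259 0.0126 0.3150]  S=[0.8976 -0.1116 0.0403; -0.1116 0.5411 -0.0148; 0.0403 -0.0148 0.4788]  K=[0.5468 -0.0963 0.1576; -0.0207 0.5302 0.1301; -0.1011 -0.1275 0.6767]  nu=[-0.6445, -1.3870, -4.6722]  x^+=[-1.4854, -2.0569, 0.5111]  P^+=[0.2120 -0.0192 -0.0044; -0.0192 0.1250 0.0056; -0.0044 0.0056 0.0836]
step 3: x^-=[-0.9226, -1.4074, 0.5357]  P^-=[0.4683 -0.0661 0.0219; -0.0661 0.2432 0.0082; 0.0219 0.0082 0.2957]  S=[0.8509 -0.0972 0.0351; -0.0972 0.4979 -0.0194; 0.0351 -0.0194 0.4543]  K=[0.5251 -0.0918 0.1514; -0.0199 0.4931 0.1176; -0.0993 -0.1282 0.6647]  nu=[-1.1566, -1.1440, -2.6214]  x^+=[-1.8219, -2.2567, -0.9452]  P^+=[0.2036 -0.0182 -0.0042; -0.0182 0.1161 0.0049; -0.0042 0.0049 0.0822]
step 4: x^-=[-1.4204, -1.8485, -0.9467]  P^-=[0.4615 -0.0634 0.0213; -0.0634 0.2362 0.0078; 0.0213 0.0078 0.2942]  S=[0.8445 -0.0942 0.0342; -0.0942 0.4906 -0.0202; 0.0342 -0.0202 0.4522]  K=[0.5220 -0.0902 0.1506; -0.0194 0.4863 0.1158; -0.0992 -0.1284 0.6637]  nu=[-0.6314, -0.6334, 3.4494]  x^+=[-1.1735, -1.7448, 1.4866]  P^+=[0.2024 -0.0179 -0.0042; -0.0179 0.1145 0.0048; -0.0042 0.0048 0.0821]
step 5: x^-=[-0.5388, -0.9743, 1.5240]  P^-=[0.4605 -0.0629 0.0212; -0.0629 0.2349 0.0078; 0.0212 0.0078 0.2941]  S=[0.8436 -0.0936 0.0340; -0.0936 0.4893 -0.0203; 0.0340 -0.0203 0.4520]  K=[0.5216 -0.0898 0.1504; -0.0192 0.4850 0.1156; -0.0992 -0.1284 0.6636]  nu=[-2.7062, 4.5229, 0.2027]  x^+=[-2.3258, 1.2949, 1.3464]  P^+=[0.2022 -0.0178 -0.0042; -0.0178 0.1142 0.0048; -0.0042 0.0048 0.0821]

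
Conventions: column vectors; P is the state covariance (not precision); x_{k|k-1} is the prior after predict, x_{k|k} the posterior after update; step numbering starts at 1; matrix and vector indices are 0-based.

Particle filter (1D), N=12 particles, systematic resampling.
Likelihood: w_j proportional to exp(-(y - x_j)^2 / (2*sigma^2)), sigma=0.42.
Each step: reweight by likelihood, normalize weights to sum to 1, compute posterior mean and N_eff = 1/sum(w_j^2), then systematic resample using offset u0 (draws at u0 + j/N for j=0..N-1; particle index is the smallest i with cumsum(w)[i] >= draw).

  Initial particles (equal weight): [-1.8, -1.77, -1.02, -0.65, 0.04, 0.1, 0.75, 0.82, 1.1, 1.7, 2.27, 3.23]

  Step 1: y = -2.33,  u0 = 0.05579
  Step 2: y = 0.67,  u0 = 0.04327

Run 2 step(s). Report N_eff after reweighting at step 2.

N_eff = 11.5125

step 1: w=[0.5183, 0.4724, 0.0089, 0.0004, 0.0000, 0.0000, 0.0000, 0.0000, 0.0000, 0.0000, 0.0000, 0.0000]  mean=-1.7785  Neff=2.0329  idx=[0, 0, 0, 0, 0, 0, 1, 1, 1, 1, 1, 1]
step 2: w=[0.0662, 0.0662, 0.0662, 0.0662, 0.0662, 0.0662, 0.1005, 0.1005, 0.1005, 0.1005, 0.1005, 0.1005]  mean=-1.7819  Neff=11.5125  idx=[0, 1, 3, 4, 5, 6, 7, 8, 9, 9, 10, 11]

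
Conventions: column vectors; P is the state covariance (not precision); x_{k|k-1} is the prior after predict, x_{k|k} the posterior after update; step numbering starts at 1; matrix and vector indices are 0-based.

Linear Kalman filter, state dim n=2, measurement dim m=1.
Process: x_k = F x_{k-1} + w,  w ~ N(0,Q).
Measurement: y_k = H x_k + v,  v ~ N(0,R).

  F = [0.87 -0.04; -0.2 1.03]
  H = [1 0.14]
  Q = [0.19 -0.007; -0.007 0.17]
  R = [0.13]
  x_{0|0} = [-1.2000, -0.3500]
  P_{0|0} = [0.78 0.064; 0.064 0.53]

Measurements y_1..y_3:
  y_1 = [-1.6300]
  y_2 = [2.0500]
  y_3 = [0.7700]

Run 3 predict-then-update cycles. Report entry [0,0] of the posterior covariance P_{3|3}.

P_post[0,0] = 0.1129

step 1: x^-=[-1.0300, -0.1205]  P^-=[0.7768 -0.1067; -0.1067 0.7371]  S=[0.8913]  K=[0.8547; -0.0039]  nu=[-0.5831]  x^+=[-1.5284, -0.1182]  P^+=[0.1256 -0.1037; -0.1037 0.7371]
step 2: x^-=[-1.3250, 0.1839]  P^-=[0.2935 -0.1530; -0.1530 0.9997]  S=[0.4002]  K=[0.6798; -0.0325]  nu=[3.3492]  x^+=[0.9517, 0.0749]  P^+=[0.1085 -0.1441; -0.1441 0.9993]
step 3: x^-=[0.8250, -0.1131]  P^-=[0.2838 -0.1974; -0.1974 1.2939]  S=[0.3839]  K=[0.6673; -0.0423]  nu=[-0.0391]  x^+=[0.7989, -0.1115]  P^+=[0.1129 -0.1865; -0.1865 1.2932]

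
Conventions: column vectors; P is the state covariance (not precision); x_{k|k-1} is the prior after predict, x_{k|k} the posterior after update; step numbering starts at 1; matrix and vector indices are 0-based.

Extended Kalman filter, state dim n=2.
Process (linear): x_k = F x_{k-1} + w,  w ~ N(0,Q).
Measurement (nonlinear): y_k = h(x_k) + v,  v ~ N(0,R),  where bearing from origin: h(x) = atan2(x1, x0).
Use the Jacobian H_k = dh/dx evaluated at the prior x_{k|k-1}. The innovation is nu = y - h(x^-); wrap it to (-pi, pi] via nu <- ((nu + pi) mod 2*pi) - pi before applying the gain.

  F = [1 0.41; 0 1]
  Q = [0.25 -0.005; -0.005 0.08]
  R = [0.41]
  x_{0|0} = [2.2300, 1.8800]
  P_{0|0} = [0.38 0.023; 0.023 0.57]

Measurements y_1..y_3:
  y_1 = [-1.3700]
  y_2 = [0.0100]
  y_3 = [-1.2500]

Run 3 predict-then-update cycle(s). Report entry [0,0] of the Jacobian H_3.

step 1: x^-=[3.0008, 1.8800]  P^-=[0.7447 0.2517; 0.2517 0.6500]  H_jac=[-0.1499 0.2393]  S=[0.4459]  K=[-0.1153; 0.2642]  nu=[-1.9297]  x^+=[3.2233, 1.3701]  P^+=[0.7387 0.2653; 0.2653 0.6189]
step 2: x^-=[3.7851, 1.3701]  P^-=[1.3103 0.5140; 0.5140 0.6989]  H_jac=[-0.0846 0.2336]  S=[0.4372]  K=[0.0212; 0.2740]  nu=[-0.3373]  x^+=[3.7779, 1.2777]  P^+=[1.3101 0.5115; 0.5115 0.6661]
step 3: x^-=[4.3018, 1.2777]  P^-=[2.0915 0.7796; 0.7796 0.7461]  H_jac=[-0.0634 0.2136]  S=[0.4313]  K=[0.0784; 0.2548]  nu=[-1.5387]  x^+=[4.1811, 0.8856]  P^+=[2.0888 0.7709; 0.7709 0.7180]

H_jac[0,0] = -0.0634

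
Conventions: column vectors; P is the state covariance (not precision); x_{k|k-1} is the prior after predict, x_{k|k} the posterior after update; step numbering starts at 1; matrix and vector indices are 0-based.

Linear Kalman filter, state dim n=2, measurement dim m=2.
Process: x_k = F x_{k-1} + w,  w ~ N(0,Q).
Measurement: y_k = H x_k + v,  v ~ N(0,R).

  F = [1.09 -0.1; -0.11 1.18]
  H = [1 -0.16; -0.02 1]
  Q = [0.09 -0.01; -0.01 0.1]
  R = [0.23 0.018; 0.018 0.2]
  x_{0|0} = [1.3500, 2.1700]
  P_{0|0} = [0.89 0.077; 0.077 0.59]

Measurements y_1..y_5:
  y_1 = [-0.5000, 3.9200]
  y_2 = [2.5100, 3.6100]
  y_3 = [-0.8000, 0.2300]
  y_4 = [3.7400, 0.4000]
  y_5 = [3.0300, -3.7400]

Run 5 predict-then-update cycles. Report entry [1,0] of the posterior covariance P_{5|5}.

step 1: x^-=[1.2545, 2.4121]  P^-=[1.1365 -0.0864; -0.0864 0.9123]  S=[1.4175 -0.2374; -0.2374 1.1162]  K=[0.8245 0.0776; -0.0278 0.8130]  nu=[-1.3686, 1.5330]  x^+=[0.2450, 3.6964]  P^+=[0.1965 0.0343; 0.0343 0.1628]
step 2: x^-=[-0.1026, 4.3348]  P^-=[0.3176 -0.0083; -0.0083 0.3201]  S=[0.5585 -0.0479; -0.0479 0.5206]  K=[0.5732 0.0246; -0.0542 0.6103]  nu=[3.3061, -0.7268]  x^+=[1.7747, 3.7119]  P^+=[0.1352 0.0179; 0.0179 0.1214]
step 3: x^-=[1.5633, 4.1849]  P^-=[0.2479 -0.0173; -0.0173 0.2661]  S=[0.4902 -0.0468; -0.0468 0.4669]  K=[0.5117 0.0037; -0.0682 0.5638]  nu=[-1.6937, -3.9236]  x^+=[0.6820, 2.0882]  P^+=[0.1197 0.0124; 0.0124 0.1118]
step 4: x^-=[0.5346, 2.3890]  P^-=[0.2307 -0.0215; -0.0215 0.2539]  S=[0.4741 -0.0488; -0.0488 0.4548]  K=[0.4934 -0.0045; -0.0743 0.5512]  nu=[3.5877, -1.9783]  x^+=[2.3136, 1.0320]  P^+=[0.1150 0.0103; 0.0103 0.1091]
step 5: x^-=[2.4186, 0.9633]  P^-=[0.2255 -0.0233; -0.0233 0.2506]  S=[0.4694 -0.0500; -0.0500 0.4517]  K=[0.4876 -0.0076; -0.0768 0.5474]  nu=[0.7655, -4.6549]  x^+=[2.8274, -1.6438]  P^+=[0.1135 0.0095; 0.0095 0.1083]

P_post[1,0] = 0.0095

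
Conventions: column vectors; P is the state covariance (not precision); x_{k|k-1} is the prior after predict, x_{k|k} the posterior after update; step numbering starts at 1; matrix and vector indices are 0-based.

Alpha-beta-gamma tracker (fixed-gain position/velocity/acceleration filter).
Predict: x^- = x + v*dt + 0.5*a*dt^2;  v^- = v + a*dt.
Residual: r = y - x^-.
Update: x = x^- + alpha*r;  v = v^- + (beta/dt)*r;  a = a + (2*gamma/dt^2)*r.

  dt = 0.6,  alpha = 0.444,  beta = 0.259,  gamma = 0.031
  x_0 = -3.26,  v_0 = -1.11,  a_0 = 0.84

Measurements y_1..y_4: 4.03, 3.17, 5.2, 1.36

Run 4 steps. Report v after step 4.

v_post = 3.8899

step 1: x_pred=-3.7748  r=7.8048  x^+=-0.3095  v^+=2.7631  a^+=2.1842
step 2: x_pred=1.7415  r=1.4285  x^+=2.3758  v^+=4.6902  a^+=2.4302
step 3: x_pred=5.6273  r=-0.4273  x^+=5.4376  v^+=5.9638  a^+=2.3566
step 4: x_pred=9.4401  r=-8.0801  x^+=5.8525  v^+=3.8899  a^+=0.9650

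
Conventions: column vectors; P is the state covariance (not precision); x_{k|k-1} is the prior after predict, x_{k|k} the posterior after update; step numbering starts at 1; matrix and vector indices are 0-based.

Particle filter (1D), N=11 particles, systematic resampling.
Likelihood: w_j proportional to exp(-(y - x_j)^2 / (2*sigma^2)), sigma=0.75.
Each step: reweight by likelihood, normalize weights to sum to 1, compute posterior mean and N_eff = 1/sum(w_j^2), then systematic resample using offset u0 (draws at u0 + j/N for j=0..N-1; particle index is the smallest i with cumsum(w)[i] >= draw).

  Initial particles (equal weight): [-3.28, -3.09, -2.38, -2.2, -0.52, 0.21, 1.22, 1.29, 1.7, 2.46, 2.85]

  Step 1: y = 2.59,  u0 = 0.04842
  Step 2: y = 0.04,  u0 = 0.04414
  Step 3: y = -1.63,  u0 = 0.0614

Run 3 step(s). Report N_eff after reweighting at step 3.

N_eff = 8.2322

step 1: w=[0.0000, 0.0000, 0.0000, 0.0000, 0.0001, 0.0023, 0.0664, 0.0784, 0.1742, 0.3470, 0.3317]  mean=2.2775  Neff=3.6861  idx=[6, 7, 8, 8, 9, 9, 9, 10, 10, 10, 10]
step 2: w=[0.3962, 0.3406, 0.1179, 0.1179, 0.0075, 0.0075, 0.0075, 0.0012, 0.0012, 0.0012, 0.0012]  mean=1.3929  Neff=3.3228  idx=[0, 0, 0, 0, 1, 1, 1, 1, 2, 3, 3]
step 3: w=[0.1427, 0.1427, 0.1427, 0.1427, 0.0996, 0.0996, 0.0996, 0.0996, 0.0102, 0.0102, 0.0102]  mean=1.2626  Neff=8.2322  idx=[0, 1, 1, 2, 2, 3, 4, 5, 6, 7, 8]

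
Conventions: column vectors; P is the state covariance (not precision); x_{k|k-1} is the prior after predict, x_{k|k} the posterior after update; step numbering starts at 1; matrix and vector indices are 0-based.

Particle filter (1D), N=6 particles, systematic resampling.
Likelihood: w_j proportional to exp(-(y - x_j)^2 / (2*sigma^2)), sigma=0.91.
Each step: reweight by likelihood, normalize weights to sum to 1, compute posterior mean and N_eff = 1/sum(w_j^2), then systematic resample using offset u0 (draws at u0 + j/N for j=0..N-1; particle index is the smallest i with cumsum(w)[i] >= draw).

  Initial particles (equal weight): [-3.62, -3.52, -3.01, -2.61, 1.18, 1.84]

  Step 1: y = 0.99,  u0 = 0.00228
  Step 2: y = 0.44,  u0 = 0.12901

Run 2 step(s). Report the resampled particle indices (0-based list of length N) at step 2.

step 1: w=[0.0000, 0.0000, 0.0000, 0.0002, 0.6020, 0.3977]  mean=1.4414  Neff=1.9210  idx=[4, 4, 4, 4, 5, 5]
step 2: w=[0.2061, 0.2061, 0.2061, 0.2061, 0.0878, 0.0878]  mean=1.2959  Neff=5.3964  idx=[0, 1, 2, 3, 3, 5]

resampled_idx = [0, 1, 2, 3, 3, 5]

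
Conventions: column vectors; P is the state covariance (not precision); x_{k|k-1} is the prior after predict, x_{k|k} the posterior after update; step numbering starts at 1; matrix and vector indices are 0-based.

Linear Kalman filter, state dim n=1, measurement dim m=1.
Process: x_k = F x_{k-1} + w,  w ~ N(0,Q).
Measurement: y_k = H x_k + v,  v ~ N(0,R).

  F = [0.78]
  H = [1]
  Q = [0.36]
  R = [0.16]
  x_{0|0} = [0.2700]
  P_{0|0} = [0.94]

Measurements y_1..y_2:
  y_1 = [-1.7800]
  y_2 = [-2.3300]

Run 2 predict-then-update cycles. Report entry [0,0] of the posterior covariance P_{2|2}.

P_post[0,0] = 0.1176

step 1: x^-=[0.2106]  P^-=[0.9319]  S=[1.0919]  K=[0.8535]  nu=[-1.9906]  x^+=[-1.4883]  P^+=[0.1366]
step 2: x^-=[-1.1609]  P^-=[0.4431]  S=[0.6031]  K=[0.7347]  nu=[-1.1691]  x^+=[-2.0198]  P^+=[0.1176]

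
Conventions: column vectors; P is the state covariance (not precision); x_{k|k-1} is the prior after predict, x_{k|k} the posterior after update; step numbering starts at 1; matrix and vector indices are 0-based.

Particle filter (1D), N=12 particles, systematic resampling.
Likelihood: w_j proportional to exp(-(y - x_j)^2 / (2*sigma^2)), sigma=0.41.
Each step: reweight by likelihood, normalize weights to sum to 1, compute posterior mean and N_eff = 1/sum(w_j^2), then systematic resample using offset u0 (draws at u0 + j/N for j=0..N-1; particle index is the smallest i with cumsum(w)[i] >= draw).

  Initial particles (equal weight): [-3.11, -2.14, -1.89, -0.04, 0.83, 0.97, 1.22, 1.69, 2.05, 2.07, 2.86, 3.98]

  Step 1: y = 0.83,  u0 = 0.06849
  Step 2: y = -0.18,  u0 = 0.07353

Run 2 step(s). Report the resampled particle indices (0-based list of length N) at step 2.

step 1: w=[0.0000, 0.0000, 0.0000, 0.0374, 0.3549, 0.3348, 0.2257, 0.0393, 0.0042, 0.0037, 0.0000, 0.0000]  mean=0.9760  Neff=3.4251  idx=[4, 4, 4, 4, 5, 5, 5, 5, 6, 6, 6, 7]
step 2: w=[0.1721, 0.1721, 0.1721, 0.1721, 0.0700, 0.0700, 0.0700, 0.0700, 0.0105, 0.0105, 0.0105, 0.0001]  mean=0.8816  Neff=7.2260  idx=[0, 0, 1, 1, 2, 2, 3, 3, 4, 5, 7, 10]

resampled_idx = [0, 0, 1, 1, 2, 2, 3, 3, 4, 5, 7, 10]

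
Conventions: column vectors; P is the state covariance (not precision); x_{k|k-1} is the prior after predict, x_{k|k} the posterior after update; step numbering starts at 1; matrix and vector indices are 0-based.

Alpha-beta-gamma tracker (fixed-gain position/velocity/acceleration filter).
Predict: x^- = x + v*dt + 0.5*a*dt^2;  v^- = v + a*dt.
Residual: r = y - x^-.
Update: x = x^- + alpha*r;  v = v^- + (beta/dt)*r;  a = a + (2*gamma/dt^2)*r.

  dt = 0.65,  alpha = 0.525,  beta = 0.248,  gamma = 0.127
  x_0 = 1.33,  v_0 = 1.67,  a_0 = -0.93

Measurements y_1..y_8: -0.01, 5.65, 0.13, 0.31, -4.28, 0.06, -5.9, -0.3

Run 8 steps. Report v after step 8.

v_post = -1.5922

step 1: x_pred=2.2190  r=-2.2290  x^+=1.0488  v^+=0.2150  a^+=-2.2701
step 2: x_pred=0.7090  r=4.9410  x^+=3.3030  v^+=0.6247  a^+=0.7004
step 3: x_pred=3.8570  r=-3.7270  x^+=1.9003  v^+=-0.3421  a^+=-1.5402
step 4: x_pred=1.3526  r=-1.0426  x^+=0.8052  v^+=-1.7410  a^+=-2.1670
step 5: x_pred=-0.7842  r=-3.4958  x^+=-2.6195  v^+=-4.4834  a^+=-4.2686
step 6: x_pred=-6.4355  r=6.4955  x^+=-3.0253  v^+=-4.7797  a^+=-0.3637
step 7: x_pred=-6.2090  r=0.3090  x^+=-6.0468  v^+=-4.8982  a^+=-0.1779
step 8: x_pred=-9.2682  r=8.9682  x^+=-4.5599  v^+=-1.5922  a^+=5.2136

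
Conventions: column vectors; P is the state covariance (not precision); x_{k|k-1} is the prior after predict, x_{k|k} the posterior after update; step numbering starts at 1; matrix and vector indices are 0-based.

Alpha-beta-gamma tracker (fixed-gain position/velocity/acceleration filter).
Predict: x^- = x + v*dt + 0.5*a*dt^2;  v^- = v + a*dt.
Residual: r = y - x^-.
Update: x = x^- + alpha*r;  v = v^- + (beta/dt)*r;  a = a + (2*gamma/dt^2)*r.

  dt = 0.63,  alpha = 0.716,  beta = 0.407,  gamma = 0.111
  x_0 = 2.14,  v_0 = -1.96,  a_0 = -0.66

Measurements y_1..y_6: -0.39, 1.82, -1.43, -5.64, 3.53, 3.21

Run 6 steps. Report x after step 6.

x_post = 3.0216

step 1: x_pred=0.7742  r=-1.1642  x^+=-0.0594  v^+=-3.1279  a^+=-1.3112
step 2: x_pred=-2.2902  r=4.1102  x^+=0.6527  v^+=-1.2987  a^+=0.9878
step 3: x_pred=0.0306  r=-1.4606  x^+=-1.0152  v^+=-1.6200  a^+=0.1708
step 4: x_pred=-2.0019  r=-3.6381  x^+=-4.6068  v^+=-3.8627  a^+=-1.8641
step 5: x_pred=-7.4102  r=10.9402  x^+=0.4230  v^+=2.0306  a^+=4.2551
step 6: x_pred=2.5467  r=0.6633  x^+=3.0216  v^+=5.1399  a^+=4.6261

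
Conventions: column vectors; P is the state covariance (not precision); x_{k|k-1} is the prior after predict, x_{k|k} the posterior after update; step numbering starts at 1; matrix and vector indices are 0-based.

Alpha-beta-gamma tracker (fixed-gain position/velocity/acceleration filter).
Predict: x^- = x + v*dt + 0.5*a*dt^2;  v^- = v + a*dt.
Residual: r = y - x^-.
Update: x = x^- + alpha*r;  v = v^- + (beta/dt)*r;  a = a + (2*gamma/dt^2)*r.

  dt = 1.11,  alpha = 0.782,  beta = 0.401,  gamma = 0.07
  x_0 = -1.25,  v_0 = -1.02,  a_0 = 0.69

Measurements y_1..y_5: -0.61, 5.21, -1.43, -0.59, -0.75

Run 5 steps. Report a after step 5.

step 1: x_pred=-1.9571  r=1.3471  x^+=-0.9037  v^+=0.2326  a^+=0.8431
step 2: x_pred=-0.1262  r=5.3362  x^+=4.0467  v^+=3.0961  a^+=1.4494
step 3: x_pred=8.3763  r=-9.8063  x^+=0.7078  v^+=1.1623  a^+=0.3351
step 4: x_pred=2.2044  r=-2.7944  x^+=0.0192  v^+=0.5248  a^+=0.0176
step 5: x_pred=0.6126  r=-1.3626  x^+=-0.4530  v^+=0.0521  a^+=-0.1372

a_post = -0.1372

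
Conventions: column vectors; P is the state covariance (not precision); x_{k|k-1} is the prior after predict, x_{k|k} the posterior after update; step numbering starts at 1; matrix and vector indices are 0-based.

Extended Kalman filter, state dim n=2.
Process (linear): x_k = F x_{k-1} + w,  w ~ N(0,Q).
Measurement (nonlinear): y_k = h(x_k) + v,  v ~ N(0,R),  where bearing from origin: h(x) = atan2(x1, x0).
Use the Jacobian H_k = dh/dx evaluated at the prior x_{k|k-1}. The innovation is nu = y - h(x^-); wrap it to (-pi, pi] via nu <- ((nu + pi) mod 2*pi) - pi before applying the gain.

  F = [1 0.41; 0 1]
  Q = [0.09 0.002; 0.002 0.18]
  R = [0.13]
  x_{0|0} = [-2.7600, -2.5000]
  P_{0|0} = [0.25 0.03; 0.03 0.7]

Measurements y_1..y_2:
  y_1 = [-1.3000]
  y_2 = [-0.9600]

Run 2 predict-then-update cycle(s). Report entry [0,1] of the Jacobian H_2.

H_jac[0,1] = -0.1318

step 1: x^-=[-3.7850, -2.5000]  P^-=[0.4823 0.3190; 0.3190 0.8800]  H_jac=[0.1215 -0.1840]  S=[0.1526]  K=[-0.0006; -0.8066]  nu=[1.2579]  x^+=[-3.7857, -3.5146]  P^+=[0.4823 0.3189; 0.3189 0.7807]
step 2: x^-=[-5.2267, -3.5146]  P^-=[0.9650 0.6410; 0.6410 0.9607]  H_jac=[0.0886 -0.1318]  S=[0.1393]  K=[0.0075; -0.5010]  nu=[1.5896]  x^+=[-5.2148, -4.3110]  P^+=[0.9650 0.6415; 0.6415 0.9257]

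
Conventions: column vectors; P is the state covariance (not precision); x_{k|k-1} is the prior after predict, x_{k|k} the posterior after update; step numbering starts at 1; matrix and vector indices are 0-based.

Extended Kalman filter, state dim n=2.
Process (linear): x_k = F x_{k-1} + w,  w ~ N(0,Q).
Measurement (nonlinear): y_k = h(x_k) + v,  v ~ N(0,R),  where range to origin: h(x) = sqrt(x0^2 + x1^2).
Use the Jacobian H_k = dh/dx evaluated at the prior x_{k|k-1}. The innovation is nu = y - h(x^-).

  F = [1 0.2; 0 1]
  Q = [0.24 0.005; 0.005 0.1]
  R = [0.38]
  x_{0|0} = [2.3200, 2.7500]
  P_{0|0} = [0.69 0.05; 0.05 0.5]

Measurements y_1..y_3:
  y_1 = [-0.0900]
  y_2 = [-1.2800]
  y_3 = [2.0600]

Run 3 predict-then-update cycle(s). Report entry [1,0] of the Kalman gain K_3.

K[1,0] = -0.0240

step 1: x^-=[2.8700, 2.7500]  P^-=[0.9700 0.1550; 0.1550 0.6000]  H_jac=[0.7220 0.6919]  S=[1.3278]  K=[0.6083; 0.3969]  nu=[-4.0648]  x^+=[0.3975, 1.1365]  P^+=[0.4788 -0.1656; -0.1656 0.3908]
step 2: x^-=[0.6248, 1.1365]  P^-=[0.6682 -0.0824; -0.0824 0.4908]  H_jac=[0.4818 0.8763]  S=[0.8424]  K=[0.2964; 0.4634]  nu=[-2.5770]  x^+=[-0.1390, -0.0577]  P^+=[0.5942 -0.1981; -0.1981 0.3099]
step 3: x^-=[-0.1505, -0.0577]  P^-=[0.7673 -0.1311; -0.1311 0.4099]  H_jac=[-0.9337 -0.3580]  S=[1.0138]  K=[-0.6604; -0.0240]  nu=[1.8988]  x^+=[-1.4044, -0.1032]  P^+=[0.3252 -0.1472; -0.1472 0.4093]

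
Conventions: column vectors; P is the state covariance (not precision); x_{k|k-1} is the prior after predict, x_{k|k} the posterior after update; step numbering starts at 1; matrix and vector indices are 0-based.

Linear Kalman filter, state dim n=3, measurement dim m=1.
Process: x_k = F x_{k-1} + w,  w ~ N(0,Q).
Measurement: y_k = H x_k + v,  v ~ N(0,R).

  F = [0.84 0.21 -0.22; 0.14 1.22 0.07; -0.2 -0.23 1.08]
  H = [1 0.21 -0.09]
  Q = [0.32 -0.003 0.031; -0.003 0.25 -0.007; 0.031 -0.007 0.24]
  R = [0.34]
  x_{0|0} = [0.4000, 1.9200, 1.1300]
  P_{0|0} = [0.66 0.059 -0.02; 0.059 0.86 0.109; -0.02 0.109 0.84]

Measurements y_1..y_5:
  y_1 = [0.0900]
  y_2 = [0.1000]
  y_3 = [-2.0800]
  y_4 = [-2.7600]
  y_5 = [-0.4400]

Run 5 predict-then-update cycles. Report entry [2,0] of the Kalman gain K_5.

step 1: x^-=[0.4906, 2.4775, 0.6988]  P^-=[0.8824 0.3160 -0.3237; 0.3160 1.5855 -0.0805; -0.3237 -0.0805 1.2516]  S=[1.4965]  K=[0.6535; 0.4385; -0.3028]  nu=[-0.8580]  x^+=[-0.0701, 2.1013, 0.9586]  P^+=[0.2434 -0.1128 -0.0275; -0.1128 1.2977 0.1183; -0.0275 0.1183 1.1143]
step 2: x^-=[0.1715, 2.6209, 0.5660]  P^-=[0.5623 0.1913 -0.3042; 0.1913 2.1729 -0.1124; -0.3042 -0.1124 1.5609]  S=[1.1501]  K=[0.5477; 0.5718; -0.4071]  nu=[-0.5710]  x^+=[-0.1412, 2.2944, 0.7985]  P^+=[0.2174 -0.1689 -0.0477; -0.1689 1.7968 0.1553; -0.0477 0.1553 1.3703]
step 3: x^-=[0.1876, 2.8353, 0.3629]  P^-=[0.5626 0.2430 -0.3805; 0.2430 2.9032 -0.1714; -0.3805 -0.1714 1.8699]  S=[1.2228]  K=[0.5298; 0.7099; -0.4782]  nu=[-2.8303]  x^+=[-1.3120, 0.8260, 1.7163]  P^+=[0.2194 -0.2170 -0.0706; -0.2170 2.2870 0.2437; -0.0706 0.2437 1.5903]
step 4: x^-=[-1.3062, 0.9442, 1.9261]  P^-=[0.5796 0.2917 -0.4427; 0.2917 3.6322 -0.1672; -0.4427 -0.1672 2.1142]  S=[1.3055]  K=[0.5215; 0.8192; -0.5118]  nu=[-1.4787]  x^+=[-2.0773, -0.2672, 2.6828]  P^+=[0.2247 -0.2660 -0.0943; -0.2660 2.7560 0.3801; -0.0943 0.3801 1.7722]
step 5: x^-=[-2.3913, -0.4290, 3.3744]  P^-=[0.5917 0.3227 -0.4827; 0.3227 4.3373 -0.0974; -0.4827 -0.0974 2.2893]  S=[1.3677]  K=[0.5140; 0.9084; -0.5185]  nu=[2.3451]  x^+=[-1.1860, 1.7011, 2.1584]  P^+=[0.2304 -0.3158 -0.1182; -0.3158 3.2089 0.5468; -0.1182 0.5468 1.9216]

K[2,0] = -0.5185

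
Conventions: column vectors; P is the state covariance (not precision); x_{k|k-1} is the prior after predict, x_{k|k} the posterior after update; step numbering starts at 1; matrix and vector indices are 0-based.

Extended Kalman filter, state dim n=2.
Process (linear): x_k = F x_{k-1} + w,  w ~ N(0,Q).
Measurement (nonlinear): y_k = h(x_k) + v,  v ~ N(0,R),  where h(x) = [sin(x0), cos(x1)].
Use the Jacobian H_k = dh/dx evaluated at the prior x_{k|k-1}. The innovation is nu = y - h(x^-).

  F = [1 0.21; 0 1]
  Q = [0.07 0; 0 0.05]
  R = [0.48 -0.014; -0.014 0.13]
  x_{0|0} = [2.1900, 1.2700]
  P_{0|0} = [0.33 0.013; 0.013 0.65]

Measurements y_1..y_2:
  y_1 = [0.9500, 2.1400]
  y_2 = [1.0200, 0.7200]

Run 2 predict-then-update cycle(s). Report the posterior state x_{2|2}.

step 1: x^-=[2.4567, 1.2700]  P^-=[0.4341 0.1495; 0.1495 0.7000]  H_jac=[-0.7745 0.0000; 0.0000 -0.9551]  S=[0.7404 0.0966; 0.0966 0.7686]  K=[-0.4370 -0.1309; -0.0436 -0.8644]  nu=[0.3174, 1.8437]  x^+=[2.0767, -0.3376]  P^+=[0.2685 0.0114; 0.0114 0.1170]
step 2: x^-=[2.0058, -0.3376]  P^-=[0.3484 0.0360; 0.0360 0.1670]  H_jac=[-0.4214 0.0000; 0.0000 0.3312]  S=[0.5419 -0.0190; -0.0190 0.1483]  K=[-0.2694 0.0458; -0.0150 0.3711]  nu=[0.1131, -0.2236]  x^+=[1.9651, -0.4222]  P^+=[0.3083 0.0294; 0.0294 0.1463]

x_post = [1.9651, -0.4222]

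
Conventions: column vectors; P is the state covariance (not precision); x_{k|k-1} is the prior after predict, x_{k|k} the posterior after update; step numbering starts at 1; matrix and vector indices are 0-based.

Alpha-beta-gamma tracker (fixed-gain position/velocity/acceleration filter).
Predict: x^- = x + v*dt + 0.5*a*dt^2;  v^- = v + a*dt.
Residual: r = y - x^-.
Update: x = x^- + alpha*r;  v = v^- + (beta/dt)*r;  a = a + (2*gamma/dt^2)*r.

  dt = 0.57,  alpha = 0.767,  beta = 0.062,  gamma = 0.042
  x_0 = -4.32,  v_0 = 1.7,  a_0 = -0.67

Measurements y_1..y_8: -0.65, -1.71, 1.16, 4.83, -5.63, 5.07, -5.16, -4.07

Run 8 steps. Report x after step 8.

step 1: x_pred=-3.4598  r=2.8098  x^+=-1.3047  v^+=1.6237  a^+=0.0565
step 2: x_pred=-0.3700  r=-1.3400  x^+=-1.3978  v^+=1.5102  a^+=-0.2900
step 3: x_pred=-0.5841  r=1.7441  x^+=0.7536  v^+=1.5346  a^+=0.1609
step 4: x_pred=1.6545  r=3.1755  x^+=4.0901  v^+=1.9717  a^+=0.9819
step 5: x_pred=5.3735  r=-11.0035  x^+=-3.0662  v^+=1.3345  a^+=-1.8629
step 6: x_pred=-2.6081  r=7.6781  x^+=3.2810  v^+=1.1078  a^+=0.1222
step 7: x_pred=3.9323  r=-9.0923  x^+=-3.0415  v^+=0.1885  a^+=-2.2285
step 8: x_pred=-3.2961  r=-0.7739  x^+=-3.8897  v^+=-1.1659  a^+=-2.4286

x_post = -3.8897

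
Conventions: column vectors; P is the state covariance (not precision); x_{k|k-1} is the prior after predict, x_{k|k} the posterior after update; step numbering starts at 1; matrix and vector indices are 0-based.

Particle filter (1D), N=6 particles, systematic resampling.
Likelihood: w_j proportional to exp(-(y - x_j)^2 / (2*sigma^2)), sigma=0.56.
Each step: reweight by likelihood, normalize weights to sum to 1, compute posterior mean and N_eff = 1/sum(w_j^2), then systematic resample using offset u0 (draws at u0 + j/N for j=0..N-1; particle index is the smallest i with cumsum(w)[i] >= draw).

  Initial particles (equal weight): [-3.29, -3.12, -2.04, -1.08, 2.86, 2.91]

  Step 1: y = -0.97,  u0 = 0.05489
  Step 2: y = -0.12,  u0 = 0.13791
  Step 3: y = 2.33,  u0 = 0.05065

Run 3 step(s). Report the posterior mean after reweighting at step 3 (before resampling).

step 1: w=[0.0002, 0.0006, 0.1410, 0.8583, 0.0000, 0.0000]  mean=-1.2169  Neff=1.3218  idx=[2, 3, 3, 3, 3, 3]
step 2: w=[0.0024, 0.1995, 0.1995, 0.1995, 0.1995, 0.1995]  mean=-1.0823  Neff=5.0242  idx=[1, 2, 3, 4, 5, 5]
step 3: w=[0.1667, 0.1667, 0.1667, 0.1667, 0.1667, 0.1667]  mean=-1.0800  Neff=6.0000  idx=[0, 1, 2, 3, 4, 5]

post_mean = -1.0800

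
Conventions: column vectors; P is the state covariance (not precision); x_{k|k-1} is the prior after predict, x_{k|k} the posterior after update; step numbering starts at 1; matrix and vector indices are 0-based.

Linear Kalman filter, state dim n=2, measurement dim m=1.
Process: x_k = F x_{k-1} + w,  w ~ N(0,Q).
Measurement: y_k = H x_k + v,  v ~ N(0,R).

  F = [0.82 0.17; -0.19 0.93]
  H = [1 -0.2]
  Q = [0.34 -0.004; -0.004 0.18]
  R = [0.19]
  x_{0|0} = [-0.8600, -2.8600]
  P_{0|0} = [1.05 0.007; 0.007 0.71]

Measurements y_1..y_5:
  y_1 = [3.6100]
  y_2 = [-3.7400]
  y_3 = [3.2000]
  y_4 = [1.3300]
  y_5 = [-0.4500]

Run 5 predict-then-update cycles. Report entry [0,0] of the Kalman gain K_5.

K[0,0] = 0.7344

step 1: x^-=[-1.1914, -2.4964]  P^-=[1.0685 -0.0502; -0.0502 0.8295]  S=[1.3118]  K=[0.8222; -0.1648]  nu=[4.3021]  x^+=[2.3458, -3.2052]  P^+=[0.1817 0.1275; 0.1275 0.7939]
step 2: x^-=[1.3787, -3.4266]  P^-=[0.5207 0.1863; 0.1863 0.8282]  S=[0.6693]  K=[0.7223; 0.0309]  nu=[-5.8040]  x^+=[-2.8135, -3.6058]  P^+=[0.1715 0.1714; 0.1714 0.8275]
step 3: x^-=[-2.9200, -2.8188]  P^-=[0.5270 0.2253; 0.2253 0.8413]  S=[0.6606]  K=[0.7296; 0.0863]  nu=[5.5563]  x^+=[1.1339, -2.3395]  P^+=[0.1754 0.1837; 0.1837 0.8364]
step 4: x^-=[0.5321, -2.3912]  P^-=[0.5333 0.2351; 0.2351 0.8448]  S=[0.6631]  K=[0.7334; 0.0997]  nu=[0.3196]  x^+=[0.7665, -2.3593]  P^+=[0.1767 0.1866; 0.1866 0.8383]
step 5: x^-=[0.2275, -2.3398]  P^-=[0.5350 0.2373; 0.2373 0.8454]  S=[0.6639]  K=[0.7344; 0.1027]  nu=[-1.1454]  x^+=[-0.6137, -2.4574]  P^+=[0.1770 0.1872; 0.1872 0.8384]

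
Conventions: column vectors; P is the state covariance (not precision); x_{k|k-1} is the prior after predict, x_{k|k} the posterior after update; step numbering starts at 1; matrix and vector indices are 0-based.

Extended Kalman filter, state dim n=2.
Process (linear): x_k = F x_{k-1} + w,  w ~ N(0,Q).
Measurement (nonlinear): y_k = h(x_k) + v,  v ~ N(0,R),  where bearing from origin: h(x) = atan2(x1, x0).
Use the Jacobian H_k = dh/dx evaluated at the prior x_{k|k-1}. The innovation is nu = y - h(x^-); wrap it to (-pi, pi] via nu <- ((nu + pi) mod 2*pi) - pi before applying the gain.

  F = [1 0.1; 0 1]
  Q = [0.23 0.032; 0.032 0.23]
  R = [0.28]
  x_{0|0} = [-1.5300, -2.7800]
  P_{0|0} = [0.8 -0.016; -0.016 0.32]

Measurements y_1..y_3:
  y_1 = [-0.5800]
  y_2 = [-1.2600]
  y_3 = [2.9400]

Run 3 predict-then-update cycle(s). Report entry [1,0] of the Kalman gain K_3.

step 1: x^-=[-1.8080, -2.7800]  P^-=[1.0300 0.0480; 0.0480 0.5500]  H_jac=[0.2528 -0.1644]  S=[0.3567]  K=[0.7078; -0.2195]  nu=[1.5674]  x^+=[-0.6985, -3.1240]  P^+=[0.8513 0.1034; 0.1034 0.5328]
step 2: x^-=[-1.0109, -3.1240]  P^-=[1.1073 0.1887; 0.1887 0.7628]  H_jac=[0.2898 -0.0938]  S=[0.3694]  K=[0.8206; -0.0456]  nu=[0.6238]  x^+=[-0.4991, -3.1525]  P^+=[0.8585 0.2025; 0.2025 0.7620]
step 3: x^-=[-0.8143, -3.1525]  P^-=[1.1366 0.3107; 0.3107 0.9920]  H_jac=[0.2974 -0.0768]  S=[0.3722]  K=[0.8441; 0.0435]  nu=[-1.5196]  x^+=[-2.0970, -3.2186]  P^+=[0.8715 0.2971; 0.2971 0.9913]

K[1,0] = 0.0435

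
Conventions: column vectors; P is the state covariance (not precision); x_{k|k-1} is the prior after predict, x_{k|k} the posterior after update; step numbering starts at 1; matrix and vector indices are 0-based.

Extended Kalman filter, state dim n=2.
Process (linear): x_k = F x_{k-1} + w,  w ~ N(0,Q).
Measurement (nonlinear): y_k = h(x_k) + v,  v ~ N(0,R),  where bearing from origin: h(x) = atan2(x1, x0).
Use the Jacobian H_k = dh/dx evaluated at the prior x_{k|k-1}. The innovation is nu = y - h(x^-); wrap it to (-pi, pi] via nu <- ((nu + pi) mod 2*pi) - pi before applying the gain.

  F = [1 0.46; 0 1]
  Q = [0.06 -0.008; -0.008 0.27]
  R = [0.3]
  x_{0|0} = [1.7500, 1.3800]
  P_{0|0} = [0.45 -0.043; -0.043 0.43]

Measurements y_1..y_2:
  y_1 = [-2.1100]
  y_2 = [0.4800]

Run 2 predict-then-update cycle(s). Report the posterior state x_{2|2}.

step 1: x^-=[2.3848, 1.3800]  P^-=[0.5614 0.1468; 0.1468 0.7000]  H_jac=[-0.1818 0.3141]  S=[0.3709]  K=[-0.1508; 0.5210]  nu=[-2.6346]  x^+=[2.7822, 0.0075]  P^+=[0.5530 0.1759; 0.1759 0.5993]
step 2: x^-=[2.7856, 0.0075]  P^-=[0.9017 0.4436; 0.4436 0.8693]  H_jac=[-0.0010 0.3590]  S=[0.4117]  K=[0.3847; 0.7569]  nu=[0.4773]  x^+=[2.9693, 0.3688]  P^+=[0.8407 0.3237; 0.3237 0.6334]

x_post = [2.9693, 0.3688]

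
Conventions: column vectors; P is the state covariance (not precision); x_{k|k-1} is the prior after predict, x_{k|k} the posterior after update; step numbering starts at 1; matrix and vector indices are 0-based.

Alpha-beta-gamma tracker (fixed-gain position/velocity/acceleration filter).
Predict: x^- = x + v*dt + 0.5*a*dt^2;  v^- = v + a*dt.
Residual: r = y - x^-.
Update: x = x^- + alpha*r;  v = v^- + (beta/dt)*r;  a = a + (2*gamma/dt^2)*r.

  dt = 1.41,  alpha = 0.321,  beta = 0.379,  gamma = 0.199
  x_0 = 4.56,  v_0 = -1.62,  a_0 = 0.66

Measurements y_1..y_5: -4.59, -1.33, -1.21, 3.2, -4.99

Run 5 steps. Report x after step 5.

step 1: x_pred=2.9319  r=-7.5219  x^+=0.5174  v^+=-2.7112  a^+=-0.8458
step 2: x_pred=-4.1463  r=2.8163  x^+=-3.2422  v^+=-3.1468  a^+=-0.2820
step 3: x_pred=-7.9596  r=6.7496  x^+=-5.7930  v^+=-1.7302  a^+=1.0692
step 4: x_pred=-7.1698  r=10.3698  x^+=-3.8411  v^+=2.5647  a^+=3.1451
step 5: x_pred=2.9015  r=-7.8915  x^+=0.3684  v^+=4.8781  a^+=1.5653

x_post = 0.3684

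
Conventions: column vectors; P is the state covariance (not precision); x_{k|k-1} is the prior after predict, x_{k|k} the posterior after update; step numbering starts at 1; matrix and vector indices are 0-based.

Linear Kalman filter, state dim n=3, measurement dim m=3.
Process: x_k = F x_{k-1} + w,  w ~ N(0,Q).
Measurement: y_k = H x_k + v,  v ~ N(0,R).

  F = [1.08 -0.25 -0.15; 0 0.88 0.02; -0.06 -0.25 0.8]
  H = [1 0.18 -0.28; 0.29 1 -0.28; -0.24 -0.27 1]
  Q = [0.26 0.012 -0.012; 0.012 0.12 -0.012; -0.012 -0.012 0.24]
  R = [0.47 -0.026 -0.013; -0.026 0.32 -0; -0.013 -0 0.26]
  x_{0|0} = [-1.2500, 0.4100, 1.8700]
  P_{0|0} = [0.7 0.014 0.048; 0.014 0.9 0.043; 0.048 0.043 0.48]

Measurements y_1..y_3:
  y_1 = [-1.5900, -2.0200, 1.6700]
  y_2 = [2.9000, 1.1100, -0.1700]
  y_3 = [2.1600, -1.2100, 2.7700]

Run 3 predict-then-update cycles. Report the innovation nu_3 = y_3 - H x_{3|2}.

step 1: x^-=[-1.7330, 0.3982, 1.4685]  P^-=[1.1236 -0.1790 -0.0274; -0.1790 0.8187 -0.1731; -0.0274 -0.1731 0.5846]  S=[1.6343 0.3718 -0.5035; 0.3718 1.2765 -0.6019; -0.5035 -0.6019 1.0524]  K=[0.7064 -0.0503 0.0729; -0.1489 0.6724 -0.0204; 0.0586 0.0163 0.6435]  nu=[0.4825, -1.5044, -0.1069]  x^+=[-1.3243, -0.6830, 1.4034]  P^+=[0.3732 -0.1243 0.0658; -0.1243 0.2659 0.0386; 0.0658 0.0386 0.1928]
step 2: x^-=[-1.4699, -0.5730, 1.3729]  P^-=[0.7649 -0.1690 0.0401; -0.1690 0.3273 -0.0339; 0.0401 -0.0339 0.3558]  S=[1.1935 0.1015 -0.2250; 0.1015 0.6540 -0.2096; -0.2250 -0.2096 0.6609]  K=[0.6181 -0.0138 0.0581; -0.1272 0.4523 -0.0236; 0.0501 -0.0183 0.5490]  nu=[4.8575, 2.4937, -2.0504]  x^+=[1.3790, -0.0148, 0.4450]  P^+=[0.3241 -0.0981 0.0584; -0.0981 0.1824 0.0212; 0.0584 0.0212 0.1618]
step 3: x^-=[1.4263, -0.0041, 0.2770]  P^-=[0.6888 -0.1235 0.0315; -0.1235 0.2621 -0.0296; 0.0315 -0.0296 0.3391]  S=[1.1347 0.1159 -0.2212; 0.1159 0.6064 -0.1949; -0.2212 -0.1949 0.6427]  K=[0.5880 0.0150 0.0507; -0.1057 0.3988 -0.0255; 0.0467 -0.0269 0.5362]  nu=[0.8120, -1.5420, 2.8342]  x^+=[2.0242, -0.7770, 1.8760]  P^+=[0.3061 -0.0834 0.0565; -0.0834 0.1596 0.0178; 0.0565 0.0178 0.1572]

innov = [0.8120, -1.5420, 2.8342]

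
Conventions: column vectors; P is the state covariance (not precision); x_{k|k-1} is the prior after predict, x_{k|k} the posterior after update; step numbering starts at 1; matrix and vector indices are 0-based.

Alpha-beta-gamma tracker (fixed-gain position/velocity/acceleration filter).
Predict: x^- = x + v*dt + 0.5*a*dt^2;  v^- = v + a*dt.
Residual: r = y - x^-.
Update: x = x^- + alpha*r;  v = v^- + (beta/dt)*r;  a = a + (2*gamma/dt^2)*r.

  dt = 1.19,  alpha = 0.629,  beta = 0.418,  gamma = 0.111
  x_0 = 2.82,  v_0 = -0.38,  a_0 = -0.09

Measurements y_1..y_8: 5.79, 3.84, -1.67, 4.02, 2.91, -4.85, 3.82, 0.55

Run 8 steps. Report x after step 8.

step 1: x_pred=2.3041  r=3.4859  x^+=4.4967  v^+=0.7374  a^+=0.4565
step 2: x_pred=5.6974  r=-1.8574  x^+=4.5291  v^+=0.6282  a^+=0.1653
step 3: x_pred=5.3936  r=-7.0636  x^+=0.9506  v^+=-1.6563  a^+=-0.9421
step 4: x_pred=-1.6874  r=5.7074  x^+=1.9025  v^+=-0.7726  a^+=-0.0473
step 5: x_pred=0.9497  r=1.9603  x^+=2.1827  v^+=-0.1403  a^+=0.2600
step 6: x_pred=2.1999  r=-7.0499  x^+=-2.2345  v^+=-2.3072  a^+=-0.8452
step 7: x_pred=-5.5785  r=9.3985  x^+=0.3331  v^+=-0.0117  a^+=0.6282
step 8: x_pred=0.7641  r=-0.2141  x^+=0.6294  v^+=0.6607  a^+=0.5946

x_post = 0.6294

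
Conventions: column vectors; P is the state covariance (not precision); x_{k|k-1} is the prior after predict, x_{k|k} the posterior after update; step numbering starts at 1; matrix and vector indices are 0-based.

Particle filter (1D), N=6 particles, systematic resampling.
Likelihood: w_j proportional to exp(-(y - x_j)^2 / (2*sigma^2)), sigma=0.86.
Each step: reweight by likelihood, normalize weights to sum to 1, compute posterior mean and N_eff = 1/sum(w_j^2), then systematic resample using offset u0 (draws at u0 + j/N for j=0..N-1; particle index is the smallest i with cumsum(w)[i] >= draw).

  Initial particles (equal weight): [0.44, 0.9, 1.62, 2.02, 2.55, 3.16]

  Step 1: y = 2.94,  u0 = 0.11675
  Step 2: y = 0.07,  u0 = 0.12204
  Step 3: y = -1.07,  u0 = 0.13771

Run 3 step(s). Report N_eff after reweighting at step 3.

step 1: w=[0.0052, 0.0213, 0.1093, 0.2003, 0.3203, 0.3436]  mean=2.5057  Neff=3.6604  idx=[2, 3, 4, 4, 5, 5]
step 2: w=[0.6399, 0.2483, 0.0508, 0.0508, 0.0051, 0.0051]  mean=1.8295  Neff=2.0994  idx=[0, 0, 0, 0, 1, 3]
step 3: w=[0.2365, 0.2365, 0.2365, 0.2365, 0.0495, 0.0045]  mean=1.6440  Neff=4.4210  idx=[0, 1, 1, 2, 3, 4]

N_eff = 4.4210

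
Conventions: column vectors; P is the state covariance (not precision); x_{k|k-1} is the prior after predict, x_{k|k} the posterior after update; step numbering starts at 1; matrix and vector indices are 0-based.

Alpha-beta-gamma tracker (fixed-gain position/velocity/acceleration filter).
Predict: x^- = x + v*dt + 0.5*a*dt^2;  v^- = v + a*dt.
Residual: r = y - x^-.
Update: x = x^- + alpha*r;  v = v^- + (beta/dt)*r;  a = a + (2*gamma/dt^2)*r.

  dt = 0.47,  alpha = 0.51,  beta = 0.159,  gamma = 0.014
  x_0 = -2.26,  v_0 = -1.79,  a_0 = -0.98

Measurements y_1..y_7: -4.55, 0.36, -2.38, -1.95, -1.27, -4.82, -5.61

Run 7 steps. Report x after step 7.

x_post = -4.9299

step 1: x_pred=-3.2095  r=-1.3405  x^+=-3.8932  v^+=-2.7041  a^+=-1.1499
step 2: x_pred=-5.2911  r=5.6511  x^+=-2.4090  v^+=-1.3328  a^+=-0.4336
step 3: x_pred=-3.0833  r=0.7033  x^+=-2.7246  v^+=-1.2986  a^+=-0.3445
step 4: x_pred=-3.3730  r=1.4230  x^+=-2.6473  v^+=-0.9791  a^+=-0.1641
step 5: x_pred=-3.1256  r=1.8556  x^+=-2.1792  v^+=-0.4285  a^+=0.0711
step 6: x_pred=-2.3728  r=-2.4472  x^+=-3.6209  v^+=-1.2230  a^+=-0.2391
step 7: x_pred=-4.2221  r=-1.3879  x^+=-4.9299  v^+=-1.8049  a^+=-0.4150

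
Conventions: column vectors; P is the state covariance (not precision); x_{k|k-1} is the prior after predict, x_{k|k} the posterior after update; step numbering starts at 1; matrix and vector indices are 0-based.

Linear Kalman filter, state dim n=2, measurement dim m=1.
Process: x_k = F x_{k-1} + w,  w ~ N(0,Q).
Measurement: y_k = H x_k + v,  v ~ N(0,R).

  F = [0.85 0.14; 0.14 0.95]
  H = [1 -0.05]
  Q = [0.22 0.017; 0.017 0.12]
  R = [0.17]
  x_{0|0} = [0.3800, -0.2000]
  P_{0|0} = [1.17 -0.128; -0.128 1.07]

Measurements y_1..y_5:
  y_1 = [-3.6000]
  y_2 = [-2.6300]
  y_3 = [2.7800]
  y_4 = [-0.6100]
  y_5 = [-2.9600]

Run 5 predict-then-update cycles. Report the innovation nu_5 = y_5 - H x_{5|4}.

step 1: x^-=[0.2950, -0.1368]  P^-=[1.0558 0.1927; 0.1927 1.0746]  S=[1.2093]  K=[0.8652; 0.1149]  nu=[-3.9018]  x^+=[-3.0807, -0.5851]  P^+=[0.1507 0.0725; 0.0725 1.0586]
step 2: x^-=[-2.7005, -0.9872]  P^-=[0.3669 0.2357; 0.2357 1.0976]  S=[0.5161]  K=[0.6881; 0.3503]  nu=[0.0212]  x^+=[-2.6860, -0.9797]  P^+=[0.1225 0.1113; 0.1113 1.0343]
step 3: x^-=[-2.4202, -1.3068]  P^-=[0.3553 0.2612; 0.2612 1.0854]  S=[0.5019]  K=[0.6819; 0.4122]  nu=[5.1349]  x^+=[1.0812, 0.8100]  P^+=[0.1219 0.1201; 0.1201 1.0001]
step 4: x^-=[1.0324, 0.9209]  P^-=[0.3563 0.2639; 0.2639 1.0570]  S=[0.5025]  K=[0.6827; 0.4199]  nu=[-1.5964]  x^+=[-0.0574, 0.2506]  P^+=[0.1221 0.1198; 0.1198 0.9684]
step 5: x^-=[-0.0137, 0.2300]  P^-=[0.3557 0.2594; 0.2594 1.0282]  S=[0.5023]  K=[0.6823; 0.4141]  nu=[-2.9348]  x^+=[-2.0160, -0.9852]  P^+=[0.1219 0.1175; 0.1175 0.9421]

innov = [-2.9348]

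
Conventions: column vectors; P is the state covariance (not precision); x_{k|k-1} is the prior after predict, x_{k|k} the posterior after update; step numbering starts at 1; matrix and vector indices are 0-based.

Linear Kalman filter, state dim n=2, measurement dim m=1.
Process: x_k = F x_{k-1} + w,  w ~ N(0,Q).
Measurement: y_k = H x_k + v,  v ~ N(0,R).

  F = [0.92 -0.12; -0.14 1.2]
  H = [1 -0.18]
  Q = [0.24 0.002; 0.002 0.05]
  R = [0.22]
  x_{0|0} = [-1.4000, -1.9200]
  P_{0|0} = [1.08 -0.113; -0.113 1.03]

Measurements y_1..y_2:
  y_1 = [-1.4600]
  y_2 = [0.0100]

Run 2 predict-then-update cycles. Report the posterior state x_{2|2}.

x_post = [-0.7456, -2.4494]

step 1: x^-=[-1.0576, -2.1080]  P^-=[1.1939 -0.4121; -0.4121 1.5923]  S=[1.6138]  K=[0.7857; -0.4329]  nu=[-0.7818]  x^+=[-1.6719, -1.7695]  P^+=[0.1975 0.1369; 0.1369 1.2898]
step 2: x^-=[-1.3258, -1.8893]  P^-=[0.3955 -0.0557; -0.0557 1.8652]  S=[0.6960]  K=[0.5827; -0.5624]  nu=[0.9958]  x^+=[-0.7456, -2.4494]  P^+=[0.1592 0.1724; 0.1724 1.6451]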